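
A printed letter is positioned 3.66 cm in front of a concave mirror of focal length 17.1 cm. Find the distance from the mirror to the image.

4.66 cm

Mirror equation: 1/v = 1/f − 1/u = 1/(17.10) − 1/(3.66) = 0.05848 − 0.2732 = -0.2147, so v = -4.66 cm.
The image is virtual, upright and enlarged, behind the mirror.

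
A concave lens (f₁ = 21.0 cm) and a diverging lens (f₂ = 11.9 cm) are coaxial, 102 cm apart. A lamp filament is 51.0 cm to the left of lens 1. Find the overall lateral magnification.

f₁ = −21.0 cm (diverging).
Lens 1: 1/d_i1 = 1/(-21.0) − 1/(51.0) = -0.06723, so d_i1 = -14.88 cm; m₁ = −d_i1/d_o1 = +0.2918.
d_o2 = 102 − (-14.88) = 116.9 cm.
f₂ = −11.9 cm (diverging).
Lens 2: 1/d_i2 = 1/(-11.9) − 1/(116.9) = -0.09259, so d_i2 = -10.80 cm; m₂ = −d_i2/d_o2 = +0.09239.
m = m₁·m₂ = (+0.2918)(+0.09239) = +0.0270.

m = +0.0270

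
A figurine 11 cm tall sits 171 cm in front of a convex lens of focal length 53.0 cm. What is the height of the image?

4.94 cm

1/d_i = 1/f − 1/d_o = 1/(53.00) − 1/(171) = 0.01302, so d_i = 76.81 cm.
m = −d_i/d_o = -0.4492.
|h_i| = |m|·h_o = 0.4492 × 11 = 4.94 cm. The image is real, inverted and reduced, on the far side of the lens.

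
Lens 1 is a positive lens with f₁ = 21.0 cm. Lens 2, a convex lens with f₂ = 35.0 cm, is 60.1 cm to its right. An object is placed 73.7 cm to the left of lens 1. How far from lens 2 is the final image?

252 cm

Lens 1: 1/d_i1 = 1/f₁ − 1/d_o1 = 1/(21.0) − 1/(73.7) = 0.03405, so d_i1 = 29.37 cm.
The intermediate image is 29.37 cm to the right of lens 1, which is 60.1 − (29.37) = 30.73 cm to the left of lens 2, so d_o2 = +30.73 cm.
Lens 2: 1/d_i2 = 1/f₂ − 1/d_o2 = 1/(35.0) − 1/(30.73) = -0.003970, so d_i2 = -252 cm.
The final image is virtual, 252 cm to the left of lens 2 (overall magnification ≈ -3.3).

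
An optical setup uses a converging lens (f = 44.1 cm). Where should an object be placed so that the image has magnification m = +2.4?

25.7 cm

m = −d_i/d_o ⇒ d_i = −m·d_o.
1/f = 1/d_o + 1/d_i = 1/d_o − 1/(m·d_o) = (1 − 1/m)/d_o, so d_o = f(1 − 1/m) = (44.10)(1 − 1/(+2.4)) = 25.7 cm.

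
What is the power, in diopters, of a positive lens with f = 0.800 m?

P = +1.25 D

P = 1/f = 1/(0.800 m) = +1.25 D.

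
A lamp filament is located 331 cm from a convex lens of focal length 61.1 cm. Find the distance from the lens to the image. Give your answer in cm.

74.9 cm

Lens equation: 1/s_i = 1/f − 1/s_o = 1/(61.10) − 1/(331) = 0.01637 − 0.003021 = 0.01335, so s_i = 74.9 cm.
The image is real, inverted and reduced, on the far side of the lens.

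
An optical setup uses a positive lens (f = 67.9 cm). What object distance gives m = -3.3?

88.5 cm

m = −d_i/d_o ⇒ d_i = −m·d_o.
1/f = 1/d_o + 1/d_i = 1/d_o − 1/(m·d_o) = (1 − 1/m)/d_o, so d_o = f(1 − 1/m) = (67.90)(1 − 1/(-3.3)) = 88.5 cm.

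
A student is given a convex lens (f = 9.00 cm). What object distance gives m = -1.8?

m = −d_i/d_o ⇒ d_i = −m·d_o.
1/f = 1/d_o + 1/d_i = 1/d_o − 1/(m·d_o) = (1 − 1/m)/d_o, so d_o = f(1 − 1/m) = (9.000)(1 − 1/(-1.8)) = 14.0 cm.

14.0 cm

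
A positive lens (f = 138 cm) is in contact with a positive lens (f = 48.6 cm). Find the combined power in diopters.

P₁ = 1/f₁ = 1/(1.38 m) = +0.7246 D; P₂ = 1/f₂ = 1/(0.486 m) = +2.058 D.
For thin lenses in contact, P = P₁ + P₂ = (+0.7246) + (+2.058) = +2.78 D.

P = +2.78 D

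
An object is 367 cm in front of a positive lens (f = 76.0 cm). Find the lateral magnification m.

m = -0.261

1/d_i = 1/f − 1/d_o = 1/(76.00) − 1/(367) = 0.01043, so d_i = 95.85 cm.
m = −d_i/d_o = −(95.85)/(367) = -0.261.
The image is real, inverted and reduced, on the far side of the lens.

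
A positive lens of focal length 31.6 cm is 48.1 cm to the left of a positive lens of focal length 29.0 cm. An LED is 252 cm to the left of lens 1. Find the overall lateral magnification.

Lens 1: 1/d_i1 = 1/(31.6) − 1/(252) = 0.02768, so d_i1 = 36.13 cm; m₁ = −d_i1/d_o1 = -0.1434.
d_o2 = 48.1 − (36.13) = 11.97 cm.
Lens 2: 1/d_i2 = 1/(29.0) − 1/(11.97) = -0.04906, so d_i2 = -20.38 cm; m₂ = −d_i2/d_o2 = +1.703.
m = m₁·m₂ = (-0.1434)(+1.703) = -0.244.

m = -0.244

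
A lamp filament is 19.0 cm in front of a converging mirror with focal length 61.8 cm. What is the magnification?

m = +1.44

1/d_i = 1/f − 1/d_o = 1/(61.80) − 1/(19.0) = -0.03645, so d_i = -27.43 cm.
m = −d_i/d_o = −(-27.43)/(19.0) = +1.44.
The image is virtual, upright and enlarged, behind the mirror.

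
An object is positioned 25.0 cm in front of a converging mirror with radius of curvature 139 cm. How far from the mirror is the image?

39.0 cm

f = R/2 = 139/2 = 69.50 cm.
Mirror equation: 1/s_i = 1/f − 1/s_o = 1/(69.50) − 1/(25.0) = 0.01439 − 0.04000 = -0.02561, so s_i = -39.0 cm.
The image is virtual, upright and enlarged, behind the mirror.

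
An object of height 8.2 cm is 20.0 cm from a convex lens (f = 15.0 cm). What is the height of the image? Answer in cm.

1/d_i = 1/f − 1/d_o = 1/(15.00) − 1/(20.0) = 0.01667, so d_i = 60.00 cm.
m = −d_i/d_o = -3.000.
|h_i| = |m|·h_o = 3.000 × 8.2 = 24.6 cm. The image is real, inverted and enlarged, on the far side of the lens.

24.6 cm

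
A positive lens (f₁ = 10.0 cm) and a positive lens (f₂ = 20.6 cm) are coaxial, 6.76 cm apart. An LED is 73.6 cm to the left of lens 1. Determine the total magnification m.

m = -0.127

Lens 1: 1/d_i1 = 1/(10.0) − 1/(73.6) = 0.08641, so d_i1 = 11.57 cm; m₁ = −d_i1/d_o1 = -0.1572.
d_o2 = 6.76 − (11.57) = -4.810 cm (virtual object).
Lens 2: 1/d_i2 = 1/(20.6) − 1/(-4.810) = 0.2564, so d_i2 = 3.899 cm; m₂ = −d_i2/d_o2 = +0.8107.
m = m₁·m₂ = (-0.1572)(+0.8107) = -0.127.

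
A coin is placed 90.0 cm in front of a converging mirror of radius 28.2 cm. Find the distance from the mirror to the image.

f = R/2 = 28.2/2 = 14.10 cm.
Mirror equation: 1/v = 1/f − 1/u = 1/(14.10) − 1/(90.0) = 0.07092 − 0.01111 = 0.05981, so v = 16.7 cm.
The image is real, inverted and reduced, in front of the mirror.

16.7 cm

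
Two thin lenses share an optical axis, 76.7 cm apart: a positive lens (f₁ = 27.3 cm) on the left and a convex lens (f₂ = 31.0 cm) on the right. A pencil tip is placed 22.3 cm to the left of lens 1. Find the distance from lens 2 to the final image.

36.7 cm

Lens 1: 1/d_i1 = 1/f₁ − 1/d_o1 = 1/(27.3) − 1/(22.3) = -0.008213, so d_i1 = -121.8 cm.
The intermediate image is 121.8 cm to the left of lens 1 (virtual), which is 76.7 − (-121.8) = 198.5 cm to the left of lens 2, so d_o2 = +198.5 cm.
Lens 2: 1/d_i2 = 1/f₂ − 1/d_o2 = 1/(31.0) − 1/(198.5) = 0.02722, so d_i2 = 36.7 cm.
The final image is real, 36.7 cm to the right of lens 2 (overall magnification ≈ -1.0).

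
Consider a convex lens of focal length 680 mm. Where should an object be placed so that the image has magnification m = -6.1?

m = −d_i/d_o ⇒ d_i = −m·d_o.
1/f = 1/d_o + 1/d_i = 1/d_o − 1/(m·d_o) = (1 − 1/m)/d_o, so d_o = f(1 − 1/m) = (680.0)(1 − 1/(-6.1)) = 791 mm.

791 mm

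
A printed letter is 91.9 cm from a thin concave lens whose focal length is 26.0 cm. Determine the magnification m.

m = +0.221

For a concave lens, f = -26.0 cm.
1/d_i = 1/f − 1/d_o = 1/(-26.00) − 1/(91.9) = -0.04934, so d_i = -20.27 cm.
m = −d_i/d_o = −(-20.27)/(91.9) = +0.221.
The image is virtual, upright and reduced, on the same side as the object.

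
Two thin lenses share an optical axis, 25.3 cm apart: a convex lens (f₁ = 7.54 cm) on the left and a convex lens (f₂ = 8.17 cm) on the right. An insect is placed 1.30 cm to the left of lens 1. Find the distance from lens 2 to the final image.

11.7 cm

Lens 1: 1/d_i1 = 1/f₁ − 1/d_o1 = 1/(7.54) − 1/(1.30) = -0.6366, so d_i1 = -1.571 cm.
The intermediate image is 1.571 cm to the left of lens 1 (virtual), which is 25.3 − (-1.571) = 26.87 cm to the left of lens 2, so d_o2 = +26.87 cm.
Lens 2: 1/d_i2 = 1/f₂ − 1/d_o2 = 1/(8.17) − 1/(26.87) = 0.08518, so d_i2 = 11.7 cm.
The final image is real, 11.7 cm to the right of lens 2 (overall magnification ≈ -0.53).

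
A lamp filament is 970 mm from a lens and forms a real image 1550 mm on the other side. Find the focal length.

f = 597 mm (converging)

Real image ⇒ d_i = +1550 mm.
1/f = 1/d_o + 1/d_i = 1/(970) + 1/(1550) = 0.001676, so f = 597 mm.
Since f is positive, the lens is converging.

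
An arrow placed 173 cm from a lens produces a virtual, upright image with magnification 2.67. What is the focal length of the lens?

m = −d_i/d_o ⇒ d_i = −m·d_o = −(+2.67)·(173) = -461.9 cm.
1/f = 1/d_o + 1/d_i = 1/(173) + 1/(-461.9) = 0.003615, so f = 277 cm.
Since f is positive, the lens is converging.

f = 277 cm (converging)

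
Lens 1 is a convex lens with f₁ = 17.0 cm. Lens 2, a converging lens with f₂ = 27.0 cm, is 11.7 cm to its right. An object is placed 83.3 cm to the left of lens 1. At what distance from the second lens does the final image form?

Lens 1: 1/d_i1 = 1/f₁ − 1/d_o1 = 1/(17.0) − 1/(83.3) = 0.04682, so d_i1 = 21.36 cm.
The intermediate image is 21.36 cm to the right of lens 1, which lies 9.660 cm to the right of lens 2 — a virtual object — so d_o2 = −9.660 cm.
Lens 2: 1/d_i2 = 1/f₂ − 1/d_o2 = 1/(27.0) − 1/(-9.660) = 0.1406, so d_i2 = 7.11 cm.
The final image is real, 7.11 cm to the right of lens 2 (overall magnification ≈ -0.19).

7.11 cm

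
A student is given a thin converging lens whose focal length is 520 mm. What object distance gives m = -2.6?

m = −d_i/d_o ⇒ d_i = −m·d_o.
1/f = 1/d_o + 1/d_i = 1/d_o − 1/(m·d_o) = (1 − 1/m)/d_o, so d_o = f(1 − 1/m) = (520.0)(1 − 1/(-2.6)) = 720 mm.

720 mm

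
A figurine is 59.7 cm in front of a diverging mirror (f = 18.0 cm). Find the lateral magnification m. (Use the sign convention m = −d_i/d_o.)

For a diverging mirror, f = -18.0 cm.
1/d_i = 1/f − 1/d_o = 1/(-18.00) − 1/(59.7) = -0.07231, so d_i = -13.83 cm.
m = −d_i/d_o = −(-13.83)/(59.7) = +0.232.
The image is virtual, upright and reduced, behind the mirror.

m = +0.232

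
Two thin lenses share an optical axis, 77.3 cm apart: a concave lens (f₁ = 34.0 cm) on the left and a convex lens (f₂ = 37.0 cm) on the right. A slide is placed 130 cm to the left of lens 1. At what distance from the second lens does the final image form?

Lens 1 is diverging, so f₁ = −34.0 cm.
Lens 1: 1/d_i1 = 1/f₁ − 1/d_o1 = 1/(-34.0) − 1/(130) = -0.03710, so d_i1 = -26.95 cm.
The intermediate image is 26.95 cm to the left of lens 1 (virtual), which is 77.3 − (-26.95) = 104.2 cm to the left of lens 2, so d_o2 = +104.2 cm.
Lens 2: 1/d_i2 = 1/f₂ − 1/d_o2 = 1/(37.0) − 1/(104.2) = 0.01743, so d_i2 = 57.4 cm.
The final image is real, 57.4 cm to the right of lens 2 (overall magnification ≈ -0.11).

57.4 cm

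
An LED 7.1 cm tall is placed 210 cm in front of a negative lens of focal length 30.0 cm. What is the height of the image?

For a negative lens, f = -30.0 cm.
1/d_i = 1/f − 1/d_o = 1/(-30.00) − 1/(210) = -0.03810, so d_i = -26.25 cm.
m = −d_i/d_o = +0.1250.
|h_i| = |m|·h_o = 0.1250 × 7.1 = 0.887 cm. The image is virtual, upright and reduced, on the same side as the object.

0.887 cm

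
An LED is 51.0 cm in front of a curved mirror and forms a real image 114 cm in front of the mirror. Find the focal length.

f = 35.2 cm (concave)

Real image ⇒ d_i = +114 cm.
1/f = 1/d_o + 1/d_i = 1/(51.0) + 1/(114) = 0.02838, so f = 35.2 cm.
Since f is positive, the curved mirror is concave.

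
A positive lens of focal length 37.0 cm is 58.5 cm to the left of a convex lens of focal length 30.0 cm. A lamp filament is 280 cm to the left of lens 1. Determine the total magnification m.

Lens 1: 1/d_i1 = 1/(37.0) − 1/(280) = 0.02346, so d_i1 = 42.63 cm; m₁ = −d_i1/d_o1 = -0.1522.
d_o2 = 58.5 − (42.63) = 15.87 cm.
Lens 2: 1/d_i2 = 1/(30.0) − 1/(15.87) = -0.02968, so d_i2 = -33.69 cm; m₂ = −d_i2/d_o2 = +2.123.
m = m₁·m₂ = (-0.1522)(+2.123) = -0.323.

m = -0.323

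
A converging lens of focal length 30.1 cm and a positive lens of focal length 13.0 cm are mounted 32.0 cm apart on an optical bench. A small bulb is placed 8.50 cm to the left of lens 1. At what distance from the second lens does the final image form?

18.5 cm

Lens 1: 1/d_i1 = 1/f₁ − 1/d_o1 = 1/(30.1) − 1/(8.50) = -0.08442, so d_i1 = -11.84 cm.
The intermediate image is 11.84 cm to the left of lens 1 (virtual), which is 32.0 − (-11.84) = 43.84 cm to the left of lens 2, so d_o2 = +43.84 cm.
Lens 2: 1/d_i2 = 1/f₂ − 1/d_o2 = 1/(13.0) − 1/(43.84) = 0.05411, so d_i2 = 18.5 cm.
The final image is real, 18.5 cm to the right of lens 2 (overall magnification ≈ -0.59).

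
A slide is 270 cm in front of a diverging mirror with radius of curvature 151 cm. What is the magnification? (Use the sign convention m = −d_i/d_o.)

f = R/2 = 151/2 = 75.50 cm; for a diverging mirror, f = -75.50 cm.
1/d_i = 1/f − 1/d_o = 1/(-75.50) − 1/(270) = -0.01695, so d_i = -59.00 cm.
m = −d_i/d_o = −(-59.00)/(270) = +0.219.
The image is virtual, upright and reduced, behind the mirror.

m = +0.219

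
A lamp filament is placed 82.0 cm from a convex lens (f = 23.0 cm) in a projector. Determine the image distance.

32.0 cm

Thin-lens equation: 1/d_i = 1/f − 1/d_o = 1/(23.00) − 1/(82.0) = 0.04348 − 0.01220 = 0.03128, so d_i = 32.0 cm.
The image is real, inverted and reduced, on the far side of the lens.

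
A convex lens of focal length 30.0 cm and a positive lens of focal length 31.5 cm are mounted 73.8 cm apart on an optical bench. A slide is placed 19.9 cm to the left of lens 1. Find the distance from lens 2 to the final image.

41.3 cm

Lens 1: 1/d_i1 = 1/f₁ − 1/d_o1 = 1/(30.0) − 1/(19.9) = -0.01692, so d_i1 = -59.11 cm.
The intermediate image is 59.11 cm to the left of lens 1 (virtual), which is 73.8 − (-59.11) = 132.9 cm to the left of lens 2, so d_o2 = +132.9 cm.
Lens 2: 1/d_i2 = 1/f₂ − 1/d_o2 = 1/(31.5) − 1/(132.9) = 0.02422, so d_i2 = 41.3 cm.
The final image is real, 41.3 cm to the right of lens 2 (overall magnification ≈ -0.92).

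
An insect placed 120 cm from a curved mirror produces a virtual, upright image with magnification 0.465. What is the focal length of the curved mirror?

f = -104 cm (convex)

m = −d_i/d_o ⇒ d_i = −m·d_o = −(+0.465)·(120) = -55.80 cm.
1/f = 1/d_o + 1/d_i = 1/(120) + 1/(-55.80) = -0.009588, so f = -104 cm.
Since f is negative, the curved mirror is convex.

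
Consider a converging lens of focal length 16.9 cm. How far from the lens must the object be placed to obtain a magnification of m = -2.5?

m = −d_i/d_o ⇒ d_i = −m·d_o.
1/f = 1/d_o + 1/d_i = 1/d_o − 1/(m·d_o) = (1 − 1/m)/d_o, so d_o = f(1 − 1/m) = (16.90)(1 − 1/(-2.5)) = 23.7 cm.

23.7 cm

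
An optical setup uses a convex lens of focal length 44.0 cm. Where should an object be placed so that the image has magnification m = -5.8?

51.6 cm

m = −d_i/d_o ⇒ d_i = −m·d_o.
1/f = 1/d_o + 1/d_i = 1/d_o − 1/(m·d_o) = (1 − 1/m)/d_o, so d_o = f(1 − 1/m) = (44.00)(1 − 1/(-5.8)) = 51.6 cm.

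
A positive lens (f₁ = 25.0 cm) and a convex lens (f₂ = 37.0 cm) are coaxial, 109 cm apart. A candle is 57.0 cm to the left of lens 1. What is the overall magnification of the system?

Lens 1: 1/d_i1 = 1/(25.0) − 1/(57.0) = 0.02246, so d_i1 = 44.53 cm; m₁ = −d_i1/d_o1 = -0.7812.
d_o2 = 109 − (44.53) = 64.47 cm.
Lens 2: 1/d_i2 = 1/(37.0) − 1/(64.47) = 0.01152, so d_i2 = 86.84 cm; m₂ = −d_i2/d_o2 = -1.347.
m = m₁·m₂ = (-0.7812)(-1.347) = +1.05.

m = +1.05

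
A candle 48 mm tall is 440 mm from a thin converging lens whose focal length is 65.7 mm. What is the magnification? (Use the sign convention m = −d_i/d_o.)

1/d_i = 1/f − 1/d_o = 1/(65.70) − 1/(440) = 0.01295, so d_i = 77.23 mm.
m = −d_i/d_o = −(77.23)/(440) = -0.176.
The image is real, inverted and reduced, on the far side of the lens.

m = -0.176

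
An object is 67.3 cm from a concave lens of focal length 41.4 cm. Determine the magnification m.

m = +0.381

For a concave lens, f = -41.4 cm.
1/d_i = 1/f − 1/d_o = 1/(-41.40) − 1/(67.3) = -0.03901, so d_i = -25.63 cm.
m = −d_i/d_o = −(-25.63)/(67.3) = +0.381.
The image is virtual, upright and reduced, on the same side as the object.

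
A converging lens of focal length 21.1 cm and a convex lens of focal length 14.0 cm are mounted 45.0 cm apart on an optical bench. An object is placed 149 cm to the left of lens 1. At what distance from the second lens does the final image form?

Lens 1: 1/d_i1 = 1/f₁ − 1/d_o1 = 1/(21.1) − 1/(149) = 0.04068, so d_i1 = 24.58 cm.
The intermediate image is 24.58 cm to the right of lens 1, which is 45.0 − (24.58) = 20.42 cm to the left of lens 2, so d_o2 = +20.42 cm.
Lens 2: 1/d_i2 = 1/f₂ − 1/d_o2 = 1/(14.0) − 1/(20.42) = 0.02246, so d_i2 = 44.5 cm.
The final image is real, 44.5 cm to the right of lens 2 (overall magnification ≈ 0.36).

44.5 cm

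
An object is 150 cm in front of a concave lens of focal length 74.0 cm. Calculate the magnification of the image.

For a concave lens, f = -74.0 cm.
1/d_i = 1/f − 1/d_o = 1/(-74.00) − 1/(150) = -0.02018, so d_i = -49.55 cm.
m = −d_i/d_o = −(-49.55)/(150) = +0.330.
The image is virtual, upright and reduced, on the same side as the object.

m = +0.330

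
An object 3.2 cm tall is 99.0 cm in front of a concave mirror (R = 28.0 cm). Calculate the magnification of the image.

m = -0.165

f = R/2 = 28.0/2 = 14.00 cm.
1/d_i = 1/f − 1/d_o = 1/(14.00) − 1/(99.0) = 0.06133, so d_i = 16.31 cm.
m = −d_i/d_o = −(16.31)/(99.0) = -0.165.
The image is real, inverted and reduced, in front of the mirror.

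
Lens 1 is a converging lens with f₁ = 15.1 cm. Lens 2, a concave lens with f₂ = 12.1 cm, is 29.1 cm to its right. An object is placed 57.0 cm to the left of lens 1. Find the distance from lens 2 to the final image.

5.01 cm

Lens 1: 1/d_i1 = 1/f₁ − 1/d_o1 = 1/(15.1) − 1/(57.0) = 0.04868, so d_i1 = 20.54 cm.
The intermediate image is 20.54 cm to the right of lens 1, which is 29.1 − (20.54) = 8.560 cm to the left of lens 2, so d_o2 = +8.560 cm.
Lens 2 is diverging, so f₂ = −12.1 cm.
Lens 2: 1/d_i2 = 1/f₂ − 1/d_o2 = 1/(-12.1) − 1/(8.560) = -0.1995, so d_i2 = -5.01 cm.
The final image is virtual, 5.01 cm to the left of lens 2 (overall magnification ≈ -0.21).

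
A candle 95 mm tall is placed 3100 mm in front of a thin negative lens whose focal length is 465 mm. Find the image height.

For a negative lens, f = -465 mm.
1/d_i = 1/f − 1/d_o = 1/(-465.0) − 1/(3100) = -0.002473, so d_i = -404.3 mm.
m = −d_i/d_o = +0.1304.
|h_i| = |m|·h_o = 0.1304 × 95 = 12.4 mm. The image is virtual, upright and reduced, on the same side as the object.

12.4 mm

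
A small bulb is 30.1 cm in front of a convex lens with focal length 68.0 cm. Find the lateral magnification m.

m = +1.79

1/d_i = 1/f − 1/d_o = 1/(68.00) − 1/(30.1) = -0.01852, so d_i = -54.01 cm.
m = −d_i/d_o = −(-54.01)/(30.1) = +1.79.
The image is virtual, upright and enlarged, on the same side as the object.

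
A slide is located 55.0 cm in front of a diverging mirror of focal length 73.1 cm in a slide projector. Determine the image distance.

31.4 cm

For a diverging mirror, f = -73.1 cm.
Mirror equation: 1/q = 1/f − 1/p = 1/(-73.10) − 1/(55.0) = -0.01368 − 0.01818 = -0.03186, so q = -31.4 cm.
The image is virtual, upright and reduced, behind the mirror.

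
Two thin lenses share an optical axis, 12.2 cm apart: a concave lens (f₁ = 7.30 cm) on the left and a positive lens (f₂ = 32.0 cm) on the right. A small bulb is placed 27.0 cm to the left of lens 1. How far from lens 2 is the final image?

Lens 1 is diverging, so f₁ = −7.30 cm.
Lens 1: 1/d_i1 = 1/f₁ − 1/d_o1 = 1/(-7.30) − 1/(27.0) = -0.1740, so d_i1 = -5.746 cm.
The intermediate image is 5.746 cm to the left of lens 1 (virtual), which is 12.2 − (-5.746) = 17.95 cm to the left of lens 2, so d_o2 = +17.95 cm.
Lens 2: 1/d_i2 = 1/f₂ − 1/d_o2 = 1/(32.0) − 1/(17.95) = -0.02446, so d_i2 = -40.9 cm.
The final image is virtual, 40.9 cm to the left of lens 2 (overall magnification ≈ 0.48).

40.9 cm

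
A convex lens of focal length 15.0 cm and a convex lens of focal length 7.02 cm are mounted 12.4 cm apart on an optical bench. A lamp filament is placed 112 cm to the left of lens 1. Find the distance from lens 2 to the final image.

Lens 1: 1/d_i1 = 1/f₁ − 1/d_o1 = 1/(15.0) − 1/(112) = 0.05774, so d_i1 = 17.32 cm.
The intermediate image is 17.32 cm to the right of lens 1, which lies 4.920 cm to the right of lens 2 — a virtual object — so d_o2 = −4.920 cm.
Lens 2: 1/d_i2 = 1/f₂ − 1/d_o2 = 1/(7.02) − 1/(-4.920) = 0.3457, so d_i2 = 2.89 cm.
The final image is real, 2.89 cm to the right of lens 2 (overall magnification ≈ -0.091).

2.89 cm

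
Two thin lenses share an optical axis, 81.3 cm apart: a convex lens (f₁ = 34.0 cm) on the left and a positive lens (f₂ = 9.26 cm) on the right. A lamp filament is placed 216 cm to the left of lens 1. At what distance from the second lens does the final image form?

12.0 cm

Lens 1: 1/d_i1 = 1/f₁ − 1/d_o1 = 1/(34.0) − 1/(216) = 0.02478, so d_i1 = 40.35 cm.
The intermediate image is 40.35 cm to the right of lens 1, which is 81.3 − (40.35) = 40.95 cm to the left of lens 2, so d_o2 = +40.95 cm.
Lens 2: 1/d_i2 = 1/f₂ − 1/d_o2 = 1/(9.26) − 1/(40.95) = 0.08357, so d_i2 = 12.0 cm.
The final image is real, 12.0 cm to the right of lens 2 (overall magnification ≈ 0.055).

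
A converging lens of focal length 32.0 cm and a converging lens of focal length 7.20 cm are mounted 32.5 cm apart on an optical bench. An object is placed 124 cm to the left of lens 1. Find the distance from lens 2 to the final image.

Lens 1: 1/d_i1 = 1/f₁ − 1/d_o1 = 1/(32.0) − 1/(124) = 0.02319, so d_i1 = 43.13 cm.
The intermediate image is 43.13 cm to the right of lens 1, which lies 10.63 cm to the right of lens 2 — a virtual object — so d_o2 = −10.63 cm.
Lens 2: 1/d_i2 = 1/f₂ − 1/d_o2 = 1/(7.20) − 1/(-10.63) = 0.2330, so d_i2 = 4.29 cm.
The final image is real, 4.29 cm to the right of lens 2 (overall magnification ≈ -0.14).

4.29 cm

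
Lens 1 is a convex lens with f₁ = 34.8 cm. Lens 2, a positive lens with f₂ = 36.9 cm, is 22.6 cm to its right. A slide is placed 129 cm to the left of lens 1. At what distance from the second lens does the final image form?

Lens 1: 1/d_i1 = 1/f₁ − 1/d_o1 = 1/(34.8) − 1/(129) = 0.02098, so d_i1 = 47.66 cm.
The intermediate image is 47.66 cm to the right of lens 1, which lies 25.06 cm to the right of lens 2 — a virtual object — so d_o2 = −25.06 cm.
Lens 2: 1/d_i2 = 1/f₂ − 1/d_o2 = 1/(36.9) − 1/(-25.06) = 0.06700, so d_i2 = 14.9 cm.
The final image is real, 14.9 cm to the right of lens 2 (overall magnification ≈ -0.22).

14.9 cm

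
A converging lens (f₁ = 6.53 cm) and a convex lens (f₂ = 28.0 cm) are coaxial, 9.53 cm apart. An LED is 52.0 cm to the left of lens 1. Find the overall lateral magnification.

m = -0.155

Lens 1: 1/d_i1 = 1/(6.53) − 1/(52.0) = 0.1339, so d_i1 = 7.468 cm; m₁ = −d_i1/d_o1 = -0.1436.
d_o2 = 9.53 − (7.468) = 2.062 cm.
Lens 2: 1/d_i2 = 1/(28.0) − 1/(2.062) = -0.4493, so d_i2 = -2.226 cm; m₂ = −d_i2/d_o2 = +1.079.
m = m₁·m₂ = (-0.1436)(+1.079) = -0.155.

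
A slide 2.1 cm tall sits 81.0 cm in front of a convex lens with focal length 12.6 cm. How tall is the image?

0.387 cm

1/d_i = 1/f − 1/d_o = 1/(12.60) − 1/(81.0) = 0.06702, so d_i = 14.92 cm.
m = −d_i/d_o = -0.1842.
|h_i| = |m|·h_o = 0.1842 × 2.1 = 0.387 cm. The image is real, inverted and reduced, on the far side of the lens.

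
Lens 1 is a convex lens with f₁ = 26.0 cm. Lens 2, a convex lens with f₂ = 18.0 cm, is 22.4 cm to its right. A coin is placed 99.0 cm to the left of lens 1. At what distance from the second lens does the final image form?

7.50 cm

Lens 1: 1/d_i1 = 1/f₁ − 1/d_o1 = 1/(26.0) − 1/(99.0) = 0.02836, so d_i1 = 35.26 cm.
The intermediate image is 35.26 cm to the right of lens 1, which lies 12.86 cm to the right of lens 2 — a virtual object — so d_o2 = −12.86 cm.
Lens 2: 1/d_i2 = 1/f₂ − 1/d_o2 = 1/(18.0) − 1/(-12.86) = 0.1333, so d_i2 = 7.50 cm.
The final image is real, 7.50 cm to the right of lens 2 (overall magnification ≈ -0.21).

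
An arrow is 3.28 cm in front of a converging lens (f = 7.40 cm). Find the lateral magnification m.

m = +1.80

1/d_i = 1/f − 1/d_o = 1/(7.400) − 1/(3.28) = -0.1697, so d_i = -5.891 cm.
m = −d_i/d_o = −(-5.891)/(3.28) = +1.80.
The image is virtual, upright and enlarged, on the same side as the object.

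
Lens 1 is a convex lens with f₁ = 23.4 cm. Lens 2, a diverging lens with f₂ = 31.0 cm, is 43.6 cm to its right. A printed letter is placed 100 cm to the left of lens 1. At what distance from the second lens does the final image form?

Lens 1: 1/d_i1 = 1/f₁ − 1/d_o1 = 1/(23.4) − 1/(100) = 0.03274, so d_i1 = 30.55 cm.
The intermediate image is 30.55 cm to the right of lens 1, which is 43.6 − (30.55) = 13.05 cm to the left of lens 2, so d_o2 = +13.05 cm.
Lens 2 is diverging, so f₂ = −31.0 cm.
Lens 2: 1/d_i2 = 1/f₂ − 1/d_o2 = 1/(-31.0) − 1/(13.05) = -0.1089, so d_i2 = -9.18 cm.
The final image is virtual, 9.18 cm to the left of lens 2 (overall magnification ≈ -0.21).

9.18 cm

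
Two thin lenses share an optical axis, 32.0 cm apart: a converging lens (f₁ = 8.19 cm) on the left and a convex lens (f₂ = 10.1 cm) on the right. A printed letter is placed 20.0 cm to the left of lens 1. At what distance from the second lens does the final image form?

22.8 cm

Lens 1: 1/d_i1 = 1/f₁ − 1/d_o1 = 1/(8.19) − 1/(20.0) = 0.07210, so d_i1 = 13.87 cm.
The intermediate image is 13.87 cm to the right of lens 1, which is 32.0 − (13.87) = 18.13 cm to the left of lens 2, so d_o2 = +18.13 cm.
Lens 2: 1/d_i2 = 1/f₂ − 1/d_o2 = 1/(10.1) − 1/(18.13) = 0.04385, so d_i2 = 22.8 cm.
The final image is real, 22.8 cm to the right of lens 2 (overall magnification ≈ 0.87).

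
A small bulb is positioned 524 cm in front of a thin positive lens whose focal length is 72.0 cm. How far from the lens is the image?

83.5 cm

Lens equation: 1/q = 1/f − 1/p = 1/(72.00) − 1/(524) = 0.01389 − 0.001908 = 0.01198, so q = 83.5 cm.
The image is real, inverted and reduced, on the far side of the lens.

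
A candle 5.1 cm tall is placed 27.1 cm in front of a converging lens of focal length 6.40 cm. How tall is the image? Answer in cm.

1/d_i = 1/f − 1/d_o = 1/(6.400) − 1/(27.1) = 0.1193, so d_i = 8.379 cm.
m = −d_i/d_o = -0.3092.
|h_i| = |m|·h_o = 0.3092 × 5.1 = 1.58 cm. The image is real, inverted and reduced, on the far side of the lens.

1.58 cm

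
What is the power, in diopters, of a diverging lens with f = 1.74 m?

For a diverging lens, f = −1.74 m.
P = 1/f = 1/(-1.74 m) = -0.575 D.

P = -0.575 D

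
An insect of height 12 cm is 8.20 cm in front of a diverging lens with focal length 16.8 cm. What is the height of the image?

For a diverging lens, f = -16.8 cm.
1/d_i = 1/f − 1/d_o = 1/(-16.80) − 1/(8.20) = -0.1815, so d_i = -5.510 cm.
m = −d_i/d_o = +0.6720.
|h_i| = |m|·h_o = 0.6720 × 12 = 8.06 cm. The image is virtual, upright and reduced, on the same side as the object.

8.06 cm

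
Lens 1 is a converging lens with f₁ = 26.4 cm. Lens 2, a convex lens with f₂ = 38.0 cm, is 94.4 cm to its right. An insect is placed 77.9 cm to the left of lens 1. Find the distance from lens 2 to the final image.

126 cm

Lens 1: 1/d_i1 = 1/f₁ − 1/d_o1 = 1/(26.4) − 1/(77.9) = 0.02504, so d_i1 = 39.93 cm.
The intermediate image is 39.93 cm to the right of lens 1, which is 94.4 − (39.93) = 54.47 cm to the left of lens 2, so d_o2 = +54.47 cm.
Lens 2: 1/d_i2 = 1/f₂ − 1/d_o2 = 1/(38.0) − 1/(54.47) = 0.007957, so d_i2 = 126 cm.
The final image is real, 126 cm to the right of lens 2 (overall magnification ≈ 1.2).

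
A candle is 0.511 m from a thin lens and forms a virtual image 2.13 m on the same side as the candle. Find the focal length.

f = 0.672 m (converging)

Virtual image ⇒ d_i = −2.13 m.
1/f = 1/d_o + 1/d_i = 1/(0.511) + 1/(-2.13) = 1.487, so f = 0.672 m.
Since f is positive, the thin lens is converging.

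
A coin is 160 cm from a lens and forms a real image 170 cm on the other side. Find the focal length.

Real image ⇒ d_i = +170 cm.
1/f = 1/d_o + 1/d_i = 1/(160) + 1/(170) = 0.01213, so f = 82.4 cm.
Since f is positive, the lens is converging.

f = 82.4 cm (converging)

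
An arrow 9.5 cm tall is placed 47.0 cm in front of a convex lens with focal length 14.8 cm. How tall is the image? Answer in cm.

4.37 cm

1/d_i = 1/f − 1/d_o = 1/(14.80) − 1/(47.0) = 0.04629, so d_i = 21.60 cm.
m = −d_i/d_o = -0.4596.
|h_i| = |m|·h_o = 0.4596 × 9.5 = 4.37 cm. The image is real, inverted and reduced, on the far side of the lens.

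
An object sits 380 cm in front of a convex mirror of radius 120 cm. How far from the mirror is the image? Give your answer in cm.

51.8 cm

f = R/2 = 120/2 = 60.00 cm; for a convex mirror, f = -60.00 cm.
Mirror equation: 1/s_i = 1/f − 1/s_o = 1/(-60.00) − 1/(380) = -0.01667 − 0.002632 = -0.01930, so s_i = -51.8 cm.
The image is virtual, upright and reduced, behind the mirror.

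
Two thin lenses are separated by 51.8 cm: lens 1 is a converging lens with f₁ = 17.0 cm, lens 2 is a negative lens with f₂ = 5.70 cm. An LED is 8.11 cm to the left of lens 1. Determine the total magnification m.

m = +0.149

Lens 1: 1/d_i1 = 1/(17.0) − 1/(8.11) = -0.06448, so d_i1 = -15.51 cm; m₁ = −d_i1/d_o1 = +1.912.
d_o2 = 51.8 − (-15.51) = 67.31 cm.
f₂ = −5.70 cm (diverging).
Lens 2: 1/d_i2 = 1/(-5.70) − 1/(67.31) = -0.1903, so d_i2 = -5.255 cm; m₂ = −d_i2/d_o2 = +0.07807.
m = m₁·m₂ = (+1.912)(+0.07807) = +0.149.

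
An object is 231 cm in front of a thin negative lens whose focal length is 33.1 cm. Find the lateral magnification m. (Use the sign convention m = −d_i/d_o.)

For a negative lens, f = -33.1 cm.
1/d_i = 1/f − 1/d_o = 1/(-33.10) − 1/(231) = -0.03454, so d_i = -28.95 cm.
m = −d_i/d_o = −(-28.95)/(231) = +0.125.
The image is virtual, upright and reduced, on the same side as the object.

m = +0.125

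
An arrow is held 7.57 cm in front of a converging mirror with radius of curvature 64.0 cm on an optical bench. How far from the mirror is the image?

f = R/2 = 64.0/2 = 32.00 cm.
Mirror equation: 1/d_i = 1/f − 1/d_o = 1/(32.00) − 1/(7.57) = 0.03125 − 0.1321 = -0.1009, so d_i = -9.92 cm.
The image is virtual, upright and enlarged, behind the mirror.

9.92 cm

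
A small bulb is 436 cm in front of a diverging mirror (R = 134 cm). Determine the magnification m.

m = +0.133

f = R/2 = 134/2 = 67.00 cm; for a diverging mirror, f = -67.00 cm.
1/d_i = 1/f − 1/d_o = 1/(-67.00) − 1/(436) = -0.01722, so d_i = -58.08 cm.
m = −d_i/d_o = −(-58.08)/(436) = +0.133.
The image is virtual, upright and reduced, behind the mirror.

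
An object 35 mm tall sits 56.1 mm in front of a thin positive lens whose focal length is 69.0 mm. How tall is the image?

187 mm

1/d_i = 1/f − 1/d_o = 1/(69.00) − 1/(56.1) = -0.003333, so d_i = -300.1 mm.
m = −d_i/d_o = +5.349.
|h_i| = |m|·h_o = 5.349 × 35 = 187 mm. The image is virtual, upright and enlarged, on the same side as the object.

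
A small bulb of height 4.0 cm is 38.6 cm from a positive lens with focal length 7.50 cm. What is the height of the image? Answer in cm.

1/d_i = 1/f − 1/d_o = 1/(7.500) − 1/(38.6) = 0.1074, so d_i = 9.309 cm.
m = −d_i/d_o = -0.2412.
|h_i| = |m|·h_o = 0.2412 × 4.0 = 0.965 cm. The image is real, inverted and reduced, on the far side of the lens.

0.965 cm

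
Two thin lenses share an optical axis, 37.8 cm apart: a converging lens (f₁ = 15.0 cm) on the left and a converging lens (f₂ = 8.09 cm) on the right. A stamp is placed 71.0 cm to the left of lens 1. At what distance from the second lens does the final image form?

Lens 1: 1/d_i1 = 1/f₁ − 1/d_o1 = 1/(15.0) − 1/(71.0) = 0.05258, so d_i1 = 19.02 cm.
The intermediate image is 19.02 cm to the right of lens 1, which is 37.8 − (19.02) = 18.78 cm to the left of lens 2, so d_o2 = +18.78 cm.
Lens 2: 1/d_i2 = 1/f₂ − 1/d_o2 = 1/(8.09) − 1/(18.78) = 0.07036, so d_i2 = 14.2 cm.
The final image is real, 14.2 cm to the right of lens 2 (overall magnification ≈ 0.20).

14.2 cm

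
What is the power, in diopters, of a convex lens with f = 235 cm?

P = +0.426 D

f = 235 cm = 2.35 m.
P = 1/f = 1/(2.35 m) = +0.426 D.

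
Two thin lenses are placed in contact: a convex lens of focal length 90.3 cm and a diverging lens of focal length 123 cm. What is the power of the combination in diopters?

P₁ = 1/f₁ = 1/(0.903 m) = +1.107 D; P₂ = 1/f₂ = 1/(-1.23 m) = -0.8130 D.
For thin lenses in contact, P = P₁ + P₂ = (+1.107) + (-0.8130) = +0.294 D.

P = +0.294 D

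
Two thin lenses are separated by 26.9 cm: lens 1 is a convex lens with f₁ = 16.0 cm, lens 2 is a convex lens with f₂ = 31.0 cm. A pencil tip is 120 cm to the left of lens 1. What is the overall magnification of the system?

Lens 1: 1/d_i1 = 1/(16.0) − 1/(120) = 0.05417, so d_i1 = 18.46 cm; m₁ = −d_i1/d_o1 = -0.1538.
d_o2 = 26.9 − (18.46) = 8.440 cm.
Lens 2: 1/d_i2 = 1/(31.0) − 1/(8.440) = -0.08623, so d_i2 = -11.60 cm; m₂ = −d_i2/d_o2 = +1.374.
m = m₁·m₂ = (-0.1538)(+1.374) = -0.211.

m = -0.211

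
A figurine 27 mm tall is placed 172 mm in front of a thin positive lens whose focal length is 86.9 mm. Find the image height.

1/d_i = 1/f − 1/d_o = 1/(86.90) − 1/(172) = 0.005694, so d_i = 175.6 mm.
m = −d_i/d_o = -1.021.
|h_i| = |m|·h_o = 1.021 × 27 = 27.6 mm. The image is real, inverted and enlarged, on the far side of the lens.

27.6 mm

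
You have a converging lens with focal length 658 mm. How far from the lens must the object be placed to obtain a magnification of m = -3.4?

852 mm

m = −d_i/d_o ⇒ d_i = −m·d_o.
1/f = 1/d_o + 1/d_i = 1/d_o − 1/(m·d_o) = (1 − 1/m)/d_o, so d_o = f(1 − 1/m) = (658.0)(1 − 1/(-3.4)) = 852 mm.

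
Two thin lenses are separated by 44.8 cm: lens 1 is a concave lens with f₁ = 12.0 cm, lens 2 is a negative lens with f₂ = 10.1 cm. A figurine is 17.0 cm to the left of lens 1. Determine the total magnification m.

f₁ = −12.0 cm (diverging).
Lens 1: 1/d_i1 = 1/(-12.0) − 1/(17.0) = -0.1422, so d_i1 = -7.034 cm; m₁ = −d_i1/d_o1 = +0.4138.
d_o2 = 44.8 − (-7.034) = 51.83 cm.
f₂ = −10.1 cm (diverging).
Lens 2: 1/d_i2 = 1/(-10.1) − 1/(51.83) = -0.1183, so d_i2 = -8.453 cm; m₂ = −d_i2/d_o2 = +0.1631.
m = m₁·m₂ = (+0.4138)(+0.1631) = +0.0675.

m = +0.0675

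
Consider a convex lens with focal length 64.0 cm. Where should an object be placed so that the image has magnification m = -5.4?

m = −d_i/d_o ⇒ d_i = −m·d_o.
1/f = 1/d_o + 1/d_i = 1/d_o − 1/(m·d_o) = (1 − 1/m)/d_o, so d_o = f(1 − 1/m) = (64.00)(1 − 1/(-5.4)) = 75.9 cm.

75.9 cm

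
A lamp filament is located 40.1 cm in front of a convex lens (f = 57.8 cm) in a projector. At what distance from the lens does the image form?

131 cm

Lens equation: 1/d_i = 1/f − 1/d_o = 1/(57.80) − 1/(40.1) = 0.01730 − 0.02494 = -0.007637, so d_i = -131 cm.
The image is virtual, upright and enlarged, on the same side as the object.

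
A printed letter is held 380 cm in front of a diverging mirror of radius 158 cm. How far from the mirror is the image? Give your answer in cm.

65.4 cm

f = R/2 = 158/2 = 79.00 cm; for a diverging mirror, f = -79.00 cm.
Mirror equation: 1/v = 1/f − 1/u = 1/(-79.00) − 1/(380) = -0.01266 − 0.002632 = -0.01529, so v = -65.4 cm.
The image is virtual, upright and reduced, behind the mirror.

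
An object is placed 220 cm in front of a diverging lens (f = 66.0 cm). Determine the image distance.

50.8 cm

For a diverging lens, f = -66.0 cm.
Thin-lens equation: 1/s_i = 1/f − 1/s_o = 1/(-66.00) − 1/(220) = -0.01515 − 0.004545 = -0.01970, so s_i = -50.8 cm.
The image is virtual, upright and reduced, on the same side as the object.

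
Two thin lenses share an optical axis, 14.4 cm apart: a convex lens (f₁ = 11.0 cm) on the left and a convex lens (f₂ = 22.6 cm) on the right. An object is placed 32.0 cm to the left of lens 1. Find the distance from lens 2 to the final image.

Lens 1: 1/d_i1 = 1/f₁ − 1/d_o1 = 1/(11.0) − 1/(32.0) = 0.05966, so d_i1 = 16.76 cm.
The intermediate image is 16.76 cm to the right of lens 1, which lies 2.360 cm to the right of lens 2 — a virtual object — so d_o2 = −2.360 cm.
Lens 2: 1/d_i2 = 1/f₂ − 1/d_o2 = 1/(22.6) − 1/(-2.360) = 0.4680, so d_i2 = 2.14 cm.
The final image is real, 2.14 cm to the right of lens 2 (overall magnification ≈ -0.47).

2.14 cm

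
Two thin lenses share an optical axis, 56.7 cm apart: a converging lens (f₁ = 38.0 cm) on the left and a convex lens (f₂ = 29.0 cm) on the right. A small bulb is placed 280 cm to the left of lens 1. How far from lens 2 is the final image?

Lens 1: 1/d_i1 = 1/f₁ − 1/d_o1 = 1/(38.0) − 1/(280) = 0.02274, so d_i1 = 43.97 cm.
The intermediate image is 43.97 cm to the right of lens 1, which is 56.7 − (43.97) = 12.73 cm to the left of lens 2, so d_o2 = +12.73 cm.
Lens 2: 1/d_i2 = 1/f₂ − 1/d_o2 = 1/(29.0) − 1/(12.73) = -0.04407, so d_i2 = -22.7 cm.
The final image is virtual, 22.7 cm to the left of lens 2 (overall magnification ≈ -0.28).

22.7 cm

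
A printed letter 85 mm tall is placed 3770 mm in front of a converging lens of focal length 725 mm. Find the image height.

1/d_i = 1/f − 1/d_o = 1/(725.0) − 1/(3770) = 0.001114, so d_i = 897.6 mm.
m = −d_i/d_o = -0.2381.
|h_i| = |m|·h_o = 0.2381 × 85 = 20.2 mm. The image is real, inverted and reduced, on the far side of the lens.

20.2 mm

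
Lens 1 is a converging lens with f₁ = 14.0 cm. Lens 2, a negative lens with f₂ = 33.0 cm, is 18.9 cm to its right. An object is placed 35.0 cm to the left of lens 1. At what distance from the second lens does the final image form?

Lens 1: 1/d_i1 = 1/f₁ − 1/d_o1 = 1/(14.0) − 1/(35.0) = 0.04286, so d_i1 = 23.33 cm.
The intermediate image is 23.33 cm to the right of lens 1, which lies 4.430 cm to the right of lens 2 — a virtual object — so d_o2 = −4.430 cm.
Lens 2 is diverging, so f₂ = −33.0 cm.
Lens 2: 1/d_i2 = 1/f₂ − 1/d_o2 = 1/(-33.0) − 1/(-4.430) = 0.1954, so d_i2 = 5.12 cm.
The final image is real, 5.12 cm to the right of lens 2 (overall magnification ≈ -0.77).

5.12 cm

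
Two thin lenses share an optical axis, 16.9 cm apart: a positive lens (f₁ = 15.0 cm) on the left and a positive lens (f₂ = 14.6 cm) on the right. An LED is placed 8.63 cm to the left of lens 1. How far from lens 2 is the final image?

Lens 1: 1/d_i1 = 1/f₁ − 1/d_o1 = 1/(15.0) − 1/(8.63) = -0.04921, so d_i1 = -20.32 cm.
The intermediate image is 20.32 cm to the left of lens 1 (virtual), which is 16.9 − (-20.32) = 37.22 cm to the left of lens 2, so d_o2 = +37.22 cm.
Lens 2: 1/d_i2 = 1/f₂ − 1/d_o2 = 1/(14.6) − 1/(37.22) = 0.04163, so d_i2 = 24.0 cm.
The final image is real, 24.0 cm to the right of lens 2 (overall magnification ≈ -1.5).

24.0 cm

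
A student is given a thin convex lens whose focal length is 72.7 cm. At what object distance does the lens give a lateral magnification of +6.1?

m = −d_i/d_o ⇒ d_i = −m·d_o.
1/f = 1/d_o + 1/d_i = 1/d_o − 1/(m·d_o) = (1 − 1/m)/d_o, so d_o = f(1 − 1/m) = (72.70)(1 − 1/(+6.1)) = 60.8 cm.

60.8 cm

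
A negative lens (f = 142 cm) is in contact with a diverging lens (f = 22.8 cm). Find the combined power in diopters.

P = -5.09 D

P₁ = 1/f₁ = 1/(-1.42 m) = -0.7042 D; P₂ = 1/f₂ = 1/(-0.228 m) = -4.386 D.
For thin lenses in contact, P = P₁ + P₂ = (-0.7042) + (-4.386) = -5.09 D.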